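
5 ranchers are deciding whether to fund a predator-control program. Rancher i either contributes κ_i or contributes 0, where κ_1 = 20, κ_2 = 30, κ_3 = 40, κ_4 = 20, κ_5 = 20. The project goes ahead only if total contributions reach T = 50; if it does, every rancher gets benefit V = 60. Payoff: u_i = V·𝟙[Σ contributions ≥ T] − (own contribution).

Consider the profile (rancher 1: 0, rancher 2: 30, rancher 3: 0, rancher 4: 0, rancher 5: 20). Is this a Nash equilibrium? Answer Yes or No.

Yes

Total = 50 ≥ 50: provided.
Rancher 1 (pledges 0, payoff 60): pledging 20 → total 70, payoff 40. No gain.
Rancher 2 (pledges 30, payoff 30): dropping to 0 → total 20, payoff 0. No gain.
Rancher 3 (pledges 0, payoff 60): pledging 40 → total 90, payoff 20. No gain.
Rancher 4 (pledges 0, payoff 60): pledging 20 → total 70, payoff 40. No gain.
Rancher 5 (pledges 20, payoff 40): dropping to 0 → total 30, payoff 0. No gain.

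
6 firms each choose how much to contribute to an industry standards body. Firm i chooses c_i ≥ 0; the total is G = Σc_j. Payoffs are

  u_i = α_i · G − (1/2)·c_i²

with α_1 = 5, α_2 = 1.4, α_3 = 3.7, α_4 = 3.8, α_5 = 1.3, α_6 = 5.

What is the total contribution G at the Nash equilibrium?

Firm i's FOC: ∂u_i/∂c_i = α_i − c_i = 0, so c_i* = α_i.
NE contributions = (5, 1.4, 3.7, 3.8, 1.3, 5); G = 20.2.

20.2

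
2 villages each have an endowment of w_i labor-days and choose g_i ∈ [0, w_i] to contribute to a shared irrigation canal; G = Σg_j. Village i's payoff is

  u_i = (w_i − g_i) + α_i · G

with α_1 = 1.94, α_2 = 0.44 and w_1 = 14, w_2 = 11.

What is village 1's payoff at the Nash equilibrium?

27.16

∂u_i/∂g_i = α_i − 1, so village i contributes w_i if α_i > 1, else 0.
α_i > 1 for i ∈ {1}; NE contributions (14, 0), G = 14.
u_1 = (14 − 14) + 1.94·14 = 27.16.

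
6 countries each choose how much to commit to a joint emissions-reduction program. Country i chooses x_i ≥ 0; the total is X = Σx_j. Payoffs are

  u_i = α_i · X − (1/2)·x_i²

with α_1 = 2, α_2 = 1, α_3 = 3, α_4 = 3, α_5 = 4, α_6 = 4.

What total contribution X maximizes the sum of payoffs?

Planner FOC: ∂(Σu_j)/∂x_i = (Σα_j) − x_i = 0, so x_i^SO = Σα_j = 17 for every i; X^SO = 102.

102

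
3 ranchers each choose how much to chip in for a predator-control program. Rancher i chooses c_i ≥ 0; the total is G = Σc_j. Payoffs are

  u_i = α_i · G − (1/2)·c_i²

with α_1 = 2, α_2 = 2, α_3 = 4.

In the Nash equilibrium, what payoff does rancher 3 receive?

Rancher i's FOC: ∂u_i/∂c_i = α_i − c_i = 0, so c_i* = α_i.
NE contributions = (2, 2, 4); G = 8.
u_3 = α_3·G − ½·(c_3)² = 4·8 − ½·4² = 24.

24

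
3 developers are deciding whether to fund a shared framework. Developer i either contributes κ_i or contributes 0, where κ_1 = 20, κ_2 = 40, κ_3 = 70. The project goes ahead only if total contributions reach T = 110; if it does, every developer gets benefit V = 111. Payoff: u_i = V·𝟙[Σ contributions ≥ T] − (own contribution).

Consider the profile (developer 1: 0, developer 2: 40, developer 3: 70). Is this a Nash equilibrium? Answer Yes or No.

Total = 110 ≥ 110: provided.
Developer 1 (pledges 0, payoff 111): pledging 20 → total 130, payoff 91. No gain.
Developer 2 (pledges 40, payoff 71): dropping to 0 → total 70, payoff 0. No gain.
Developer 3 (pledges 70, payoff 41): dropping to 0 → total 40, payoff 0. No gain.

Yes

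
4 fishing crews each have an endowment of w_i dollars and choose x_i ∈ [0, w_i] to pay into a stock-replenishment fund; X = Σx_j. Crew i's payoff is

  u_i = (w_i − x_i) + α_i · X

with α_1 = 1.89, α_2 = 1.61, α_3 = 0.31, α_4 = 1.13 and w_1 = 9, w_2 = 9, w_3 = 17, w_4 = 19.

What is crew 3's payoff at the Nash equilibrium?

28.47

∂u_i/∂x_i = α_i − 1, so crew i contributes w_i if α_i > 1, else 0.
α_i > 1 for i ∈ {1, 2, 4}; NE contributions (9, 9, 0, 19), X = 37.
u_3 = (17 − 0) + 0.31·37 = 28.47.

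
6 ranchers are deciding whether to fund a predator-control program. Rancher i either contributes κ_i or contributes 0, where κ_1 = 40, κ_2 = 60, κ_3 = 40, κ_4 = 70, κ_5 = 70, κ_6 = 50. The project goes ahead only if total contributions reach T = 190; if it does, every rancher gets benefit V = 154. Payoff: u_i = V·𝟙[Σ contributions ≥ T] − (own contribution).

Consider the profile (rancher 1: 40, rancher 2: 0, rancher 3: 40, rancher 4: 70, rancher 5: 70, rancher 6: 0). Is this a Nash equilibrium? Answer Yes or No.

Total = 220 ≥ 190: provided.
Rancher 1 (pledges 40, payoff 114): dropping to 0 → total 180, payoff 0. No gain.
Rancher 2 (pledges 0, payoff 154): pledging 60 → total 280, payoff 94. No gain.
Rancher 3 (pledges 40, payoff 114): dropping to 0 → total 180, payoff 0. No gain.
Rancher 4 (pledges 70, payoff 84): dropping to 0 → total 150, payoff 0. No gain.
Rancher 5 (pledges 70, payoff 84): dropping to 0 → total 150, payoff 0. No gain.
Rancher 6 (pledges 0, payoff 154): pledging 50 → total 270, payoff 104. No gain.

Yes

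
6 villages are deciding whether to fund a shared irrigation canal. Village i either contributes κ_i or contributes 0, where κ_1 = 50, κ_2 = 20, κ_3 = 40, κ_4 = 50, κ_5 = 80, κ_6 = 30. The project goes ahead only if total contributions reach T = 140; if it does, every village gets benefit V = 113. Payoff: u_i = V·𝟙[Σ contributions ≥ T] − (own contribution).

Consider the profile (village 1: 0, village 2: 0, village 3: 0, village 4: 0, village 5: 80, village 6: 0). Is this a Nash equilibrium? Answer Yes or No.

Total = 80 < 140: not provided.
Village 1 (pledges 0, payoff 0): pledging 50 → total 130, payoff -50. No gain.
Village 2 (pledges 0, payoff 0): pledging 20 → total 100, payoff -20. No gain.
Village 3 (pledges 0, payoff 0): pledging 40 → total 120, payoff -40. No gain.
Village 4 (pledges 0, payoff 0): pledging 50 → total 130, payoff -50. No gain.
Village 5 (pledges 80, payoff -80): dropping to 0 → total 0, payoff 0. Profitable deviation.

No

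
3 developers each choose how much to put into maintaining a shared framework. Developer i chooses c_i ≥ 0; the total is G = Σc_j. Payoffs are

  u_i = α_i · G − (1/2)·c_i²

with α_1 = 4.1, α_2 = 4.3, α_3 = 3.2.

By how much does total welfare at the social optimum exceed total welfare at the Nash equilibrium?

90.05

Developer i's FOC: ∂u_i/∂c_i = α_i − c_i = 0, so c_i* = α_i.
NE contributions = (4.1, 4.3, 3.2); G = 11.6.
W^NE = (Σα)·G − ½Σα_i² = 11.6² − ½·45.54 = 111.79.
Planner sets c_i = Σα_j = 11.6 for every i, so G^SO = 3·11.6 = 34.8.
W^SO = (Σα)·G^SO − ½·3·(Σα)² = (3/2)·11.6² = 201.84.
Deadweight loss = W^SO − W^NE = 90.05.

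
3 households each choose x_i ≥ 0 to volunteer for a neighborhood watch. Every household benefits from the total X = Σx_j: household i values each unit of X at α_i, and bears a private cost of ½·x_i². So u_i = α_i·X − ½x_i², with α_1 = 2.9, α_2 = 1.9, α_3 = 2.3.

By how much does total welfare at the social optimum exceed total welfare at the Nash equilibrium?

Household i's FOC: ∂u_i/∂x_i = α_i − x_i = 0, so x_i* = α_i.
NE contributions = (2.9, 1.9, 2.3); X = 7.1.
W^NE = (Σα)·X − ½Σα_i² = 7.1² − ½·17.31 = 41.755.
Planner sets x_i = Σα_j = 7.1 for every i, so X^SO = 3·7.1 = 21.3.
W^SO = (Σα)·X^SO − ½·3·(Σα)² = (3/2)·7.1² = 75.615.
Deadweight loss = W^SO − W^NE = 33.86.

33.86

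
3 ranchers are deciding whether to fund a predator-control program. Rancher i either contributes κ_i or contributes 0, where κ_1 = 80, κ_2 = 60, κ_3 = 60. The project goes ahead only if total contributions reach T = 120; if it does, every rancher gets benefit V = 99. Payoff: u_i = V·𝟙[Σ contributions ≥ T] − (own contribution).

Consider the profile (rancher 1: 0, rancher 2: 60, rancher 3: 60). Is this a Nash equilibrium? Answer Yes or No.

Yes

Total = 120 ≥ 120: provided.
Rancher 1 (pledges 0, payoff 99): pledging 80 → total 200, payoff 19. No gain.
Rancher 2 (pledges 60, payoff 39): dropping to 0 → total 60, payoff 0. No gain.
Rancher 3 (pledges 60, payoff 39): dropping to 0 → total 60, payoff 0. No gain.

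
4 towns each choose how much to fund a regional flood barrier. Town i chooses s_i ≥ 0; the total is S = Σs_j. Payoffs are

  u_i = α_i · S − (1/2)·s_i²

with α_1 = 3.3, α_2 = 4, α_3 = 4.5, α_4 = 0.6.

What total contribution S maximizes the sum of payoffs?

49.6

Planner FOC: ∂(Σu_j)/∂s_i = (Σα_j) − s_i = 0, so s_i^SO = Σα_j = 12.4 for every i; S^SO = 49.6.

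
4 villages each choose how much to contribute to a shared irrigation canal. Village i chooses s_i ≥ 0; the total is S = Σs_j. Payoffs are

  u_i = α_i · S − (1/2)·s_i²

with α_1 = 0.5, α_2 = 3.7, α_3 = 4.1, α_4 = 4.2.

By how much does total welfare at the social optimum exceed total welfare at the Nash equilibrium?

180.445

Village i's FOC: ∂u_i/∂s_i = α_i − s_i = 0, so s_i* = α_i.
NE contributions = (0.5, 3.7, 4.1, 4.2); S = 12.5.
W^NE = (Σα)·S − ½Σα_i² = 12.5² − ½·48.39 = 132.055.
Planner sets s_i = Σα_j = 12.5 for every i, so S^SO = 4·12.5 = 50.
W^SO = (Σα)·S^SO − ½·4·(Σα)² = (4/2)·12.5² = 312.5.
Deadweight loss = W^SO − W^NE = 180.445.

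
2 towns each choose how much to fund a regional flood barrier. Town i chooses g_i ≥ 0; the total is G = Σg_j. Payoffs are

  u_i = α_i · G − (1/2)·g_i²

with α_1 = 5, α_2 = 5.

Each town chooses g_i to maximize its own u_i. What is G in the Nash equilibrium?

10

Town i's FOC: ∂u_i/∂g_i = α_i − g_i = 0, so g_i* = α_i.
NE contributions = (5, 5); G = 10.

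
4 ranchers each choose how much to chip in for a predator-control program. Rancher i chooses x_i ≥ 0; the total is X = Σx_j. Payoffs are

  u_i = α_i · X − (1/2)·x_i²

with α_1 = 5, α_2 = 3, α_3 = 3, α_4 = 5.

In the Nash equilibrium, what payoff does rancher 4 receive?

67.5

Rancher i's FOC: ∂u_i/∂x_i = α_i − x_i = 0, so x_i* = α_i.
NE contributions = (5, 3, 3, 5); X = 16.
u_4 = α_4·X − ½·(x_4)² = 5·16 − ½·5² = 67.5.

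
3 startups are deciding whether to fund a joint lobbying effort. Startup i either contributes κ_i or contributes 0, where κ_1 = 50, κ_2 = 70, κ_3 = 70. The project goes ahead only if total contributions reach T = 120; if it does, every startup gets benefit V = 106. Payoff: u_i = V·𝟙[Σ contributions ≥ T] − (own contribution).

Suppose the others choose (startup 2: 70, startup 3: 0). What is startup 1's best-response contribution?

50

Others' total = 70. Contributing 50 brings total to 120 ≥ 120: gain V − κ_1 = 56.
Best response: 50.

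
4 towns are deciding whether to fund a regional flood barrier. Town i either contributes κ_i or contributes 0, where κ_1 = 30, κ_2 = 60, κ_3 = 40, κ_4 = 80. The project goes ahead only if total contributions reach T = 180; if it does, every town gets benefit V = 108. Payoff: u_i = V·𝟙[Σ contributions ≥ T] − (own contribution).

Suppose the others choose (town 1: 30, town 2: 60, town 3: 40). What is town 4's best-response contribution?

80

Others' total = 130. Contributing 80 brings total to 210 ≥ 180: gain V − κ_4 = 28.
Best response: 80.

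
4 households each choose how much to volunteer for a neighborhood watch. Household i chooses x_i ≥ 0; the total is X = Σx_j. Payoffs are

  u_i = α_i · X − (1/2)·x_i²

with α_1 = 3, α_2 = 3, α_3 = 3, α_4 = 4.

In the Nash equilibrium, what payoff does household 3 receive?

Household i's FOC: ∂u_i/∂x_i = α_i − x_i = 0, so x_i* = α_i.
NE contributions = (3, 3, 3, 4); X = 13.
u_3 = α_3·X − ½·(x_3)² = 3·13 − ½·3² = 34.5.

34.5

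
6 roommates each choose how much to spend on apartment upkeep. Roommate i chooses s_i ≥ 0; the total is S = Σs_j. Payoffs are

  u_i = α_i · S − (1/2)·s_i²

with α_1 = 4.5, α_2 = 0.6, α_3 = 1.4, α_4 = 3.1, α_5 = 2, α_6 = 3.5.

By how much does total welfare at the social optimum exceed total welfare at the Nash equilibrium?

Roommate i's FOC: ∂u_i/∂s_i = α_i − s_i = 0, so s_i* = α_i.
NE contributions = (4.5, 0.6, 1.4, 3.1, 2, 3.5); S = 15.1.
W^NE = (Σα)·S − ½Σα_i² = 15.1² − ½·48.43 = 203.795.
Planner sets s_i = Σα_j = 15.1 for every i, so S^SO = 6·15.1 = 90.6.
W^SO = (Σα)·S^SO − ½·6·(Σα)² = (6/2)·15.1² = 684.03.
Deadweight loss = W^SO − W^NE = 480.235.

480.235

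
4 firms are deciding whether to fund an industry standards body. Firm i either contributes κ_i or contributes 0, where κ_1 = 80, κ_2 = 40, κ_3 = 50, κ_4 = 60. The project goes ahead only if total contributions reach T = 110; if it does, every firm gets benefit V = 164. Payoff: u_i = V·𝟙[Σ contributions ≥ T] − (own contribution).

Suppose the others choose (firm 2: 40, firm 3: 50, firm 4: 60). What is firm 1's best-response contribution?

0

Others' total = 150 ≥ 110; contributing adds cost 80 for no extra benefit.
Best response: 0.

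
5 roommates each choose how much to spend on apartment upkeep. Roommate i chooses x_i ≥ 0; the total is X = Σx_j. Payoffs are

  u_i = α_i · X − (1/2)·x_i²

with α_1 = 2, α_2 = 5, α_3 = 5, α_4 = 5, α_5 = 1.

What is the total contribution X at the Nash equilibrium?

Roommate i's FOC: ∂u_i/∂x_i = α_i − x_i = 0, so x_i* = α_i.
NE contributions = (2, 5, 5, 5, 1); X = 18.

18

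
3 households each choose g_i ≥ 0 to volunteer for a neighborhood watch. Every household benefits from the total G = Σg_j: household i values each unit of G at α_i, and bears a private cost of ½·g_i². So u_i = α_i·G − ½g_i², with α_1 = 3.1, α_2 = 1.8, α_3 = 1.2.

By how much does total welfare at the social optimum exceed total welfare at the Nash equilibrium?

25.75

Household i's FOC: ∂u_i/∂g_i = α_i − g_i = 0, so g_i* = α_i.
NE contributions = (3.1, 1.8, 1.2); G = 6.1.
W^NE = (Σα)·G − ½Σα_i² = 6.1² − ½·14.29 = 30.065.
Planner sets g_i = Σα_j = 6.1 for every i, so G^SO = 3·6.1 = 18.3.
W^SO = (Σα)·G^SO − ½·3·(Σα)² = (3/2)·6.1² = 55.815.
Deadweight loss = W^SO − W^NE = 25.75.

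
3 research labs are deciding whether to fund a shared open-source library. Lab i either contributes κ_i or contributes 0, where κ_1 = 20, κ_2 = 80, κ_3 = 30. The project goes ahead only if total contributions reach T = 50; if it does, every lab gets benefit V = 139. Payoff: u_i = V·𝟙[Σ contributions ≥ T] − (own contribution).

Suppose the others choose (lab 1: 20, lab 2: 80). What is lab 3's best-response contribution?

0

Others' total = 100 ≥ 50; contributing adds cost 30 for no extra benefit.
Best response: 0.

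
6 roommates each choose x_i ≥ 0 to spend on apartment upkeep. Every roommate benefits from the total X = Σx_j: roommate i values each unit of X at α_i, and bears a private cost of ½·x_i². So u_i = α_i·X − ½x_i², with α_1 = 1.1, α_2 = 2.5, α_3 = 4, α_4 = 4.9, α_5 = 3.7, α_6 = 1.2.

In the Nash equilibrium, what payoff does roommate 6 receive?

Roommate i's FOC: ∂u_i/∂x_i = α_i − x_i = 0, so x_i* = α_i.
NE contributions = (1.1, 2.5, 4, 4.9, 3.7, 1.2); X = 17.4.
u_6 = α_6·X − ½·(x_6)² = 1.2·17.4 − ½·1.2² = 20.16.

20.16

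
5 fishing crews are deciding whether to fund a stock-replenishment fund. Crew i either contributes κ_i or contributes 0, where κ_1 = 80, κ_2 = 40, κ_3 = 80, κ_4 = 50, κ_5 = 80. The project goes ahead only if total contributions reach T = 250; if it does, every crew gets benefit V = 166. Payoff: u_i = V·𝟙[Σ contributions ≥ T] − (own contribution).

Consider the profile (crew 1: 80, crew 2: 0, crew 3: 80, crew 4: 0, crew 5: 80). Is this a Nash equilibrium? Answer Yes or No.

No

Total = 240 < 250: not provided.
Crew 1 (pledges 80, payoff -80): dropping to 0 → total 160, payoff 0. Profitable deviation.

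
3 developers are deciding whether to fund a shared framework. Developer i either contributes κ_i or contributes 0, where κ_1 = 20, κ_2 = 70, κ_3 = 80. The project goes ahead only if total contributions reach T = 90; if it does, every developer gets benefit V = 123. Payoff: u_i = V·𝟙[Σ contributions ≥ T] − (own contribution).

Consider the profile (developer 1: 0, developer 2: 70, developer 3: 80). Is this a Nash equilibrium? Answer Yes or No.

Total = 150 ≥ 90: provided.
Developer 1 (pledges 0, payoff 123): pledging 20 → total 170, payoff 103. No gain.
Developer 2 (pledges 70, payoff 53): dropping to 0 → total 80, payoff 0. No gain.
Developer 3 (pledges 80, payoff 43): dropping to 0 → total 70, payoff 0. No gain.

Yes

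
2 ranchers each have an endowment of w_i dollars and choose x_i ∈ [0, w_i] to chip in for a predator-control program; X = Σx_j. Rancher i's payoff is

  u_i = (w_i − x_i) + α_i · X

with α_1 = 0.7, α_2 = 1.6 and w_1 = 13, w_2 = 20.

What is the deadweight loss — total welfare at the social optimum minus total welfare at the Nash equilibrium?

16.9

∂u_i/∂x_i = α_i − 1, so rancher i contributes w_i if α_i > 1, else 0.
α_i > 1 for i ∈ {2}; NE contributions (0, 20), X = 20.
W^NE = Σw_i − X^NE + (Σα_i)·X^NE = 33 + 1.3·20 = 59.
Planner: ∂(Σu_j)/∂x_i = Σα_j − 1 = 1.3 > 0, so everyone contributes w_i; X^SO = 33, W^SO = 33 + 1.3·33 = 75.9.
Deadweight loss = 16.9.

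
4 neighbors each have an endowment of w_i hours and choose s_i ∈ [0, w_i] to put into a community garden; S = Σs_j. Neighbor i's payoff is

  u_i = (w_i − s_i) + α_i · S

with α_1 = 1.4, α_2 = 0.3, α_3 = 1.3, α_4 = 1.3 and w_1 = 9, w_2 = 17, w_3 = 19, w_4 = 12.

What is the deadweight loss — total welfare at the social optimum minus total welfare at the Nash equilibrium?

56.1

∂u_i/∂s_i = α_i − 1, so neighbor i contributes w_i if α_i > 1, else 0.
α_i > 1 for i ∈ {1, 3, 4}; NE contributions (9, 0, 19, 12), S = 40.
W^NE = Σw_i − S^NE + (Σα_i)·S^NE = 57 + 3.3·40 = 189.
Planner: ∂(Σu_j)/∂s_i = Σα_j − 1 = 3.3 > 0, so everyone contributes w_i; S^SO = 57, W^SO = 57 + 3.3·57 = 245.1.
Deadweight loss = 56.1.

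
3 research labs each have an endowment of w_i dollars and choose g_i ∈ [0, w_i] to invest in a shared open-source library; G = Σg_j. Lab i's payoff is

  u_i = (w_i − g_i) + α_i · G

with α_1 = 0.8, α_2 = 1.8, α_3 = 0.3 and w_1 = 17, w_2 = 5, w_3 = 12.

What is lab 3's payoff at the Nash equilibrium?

13.5

∂u_i/∂g_i = α_i − 1, so lab i contributes w_i if α_i > 1, else 0.
α_i > 1 for i ∈ {2}; NE contributions (0, 5, 0), G = 5.
u_3 = (12 − 0) + 0.3·5 = 13.5.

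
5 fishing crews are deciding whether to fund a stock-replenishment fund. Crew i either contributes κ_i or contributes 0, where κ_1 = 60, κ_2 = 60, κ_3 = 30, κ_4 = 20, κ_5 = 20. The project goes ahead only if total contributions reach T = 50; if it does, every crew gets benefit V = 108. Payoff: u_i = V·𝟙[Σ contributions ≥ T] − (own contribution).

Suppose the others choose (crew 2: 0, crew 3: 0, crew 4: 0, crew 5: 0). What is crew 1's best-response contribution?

60

Others' total = 0. Contributing 60 brings total to 60 ≥ 50: gain V − κ_1 = 48.
Best response: 60.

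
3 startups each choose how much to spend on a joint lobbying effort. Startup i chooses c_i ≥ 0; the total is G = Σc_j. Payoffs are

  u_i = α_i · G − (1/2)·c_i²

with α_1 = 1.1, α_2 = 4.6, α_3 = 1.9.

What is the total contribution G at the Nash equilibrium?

7.6

Startup i's FOC: ∂u_i/∂c_i = α_i − c_i = 0, so c_i* = α_i.
NE contributions = (1.1, 4.6, 1.9); G = 7.6.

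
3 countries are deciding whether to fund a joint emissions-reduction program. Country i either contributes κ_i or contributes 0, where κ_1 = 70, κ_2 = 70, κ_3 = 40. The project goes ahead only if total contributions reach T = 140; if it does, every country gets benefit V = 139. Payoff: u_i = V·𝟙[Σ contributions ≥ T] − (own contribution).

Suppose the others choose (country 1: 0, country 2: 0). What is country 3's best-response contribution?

0

Others' total = 0. Even contributing 40 gives 40 < 140: no benefit either way.
Best response: 0.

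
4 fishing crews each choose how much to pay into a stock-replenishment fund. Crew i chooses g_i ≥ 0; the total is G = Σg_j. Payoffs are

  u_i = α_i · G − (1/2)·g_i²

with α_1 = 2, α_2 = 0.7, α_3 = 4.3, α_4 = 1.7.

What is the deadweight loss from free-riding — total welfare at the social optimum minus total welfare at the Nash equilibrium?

Crew i's FOC: ∂u_i/∂g_i = α_i − g_i = 0, so g_i* = α_i.
NE contributions = (2, 0.7, 4.3, 1.7); G = 8.7.
W^NE = (Σα)·G − ½Σα_i² = 8.7² − ½·25.87 = 62.755.
Planner sets g_i = Σα_j = 8.7 for every i, so G^SO = 4·8.7 = 34.8.
W^SO = (Σα)·G^SO − ½·4·(Σα)² = (4/2)·8.7² = 151.38.
Deadweight loss = W^SO − W^NE = 88.625.

88.625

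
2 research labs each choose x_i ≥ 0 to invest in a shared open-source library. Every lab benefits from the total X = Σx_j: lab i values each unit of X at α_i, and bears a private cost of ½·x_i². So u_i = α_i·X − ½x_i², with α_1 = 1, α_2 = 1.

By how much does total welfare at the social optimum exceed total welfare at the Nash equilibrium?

1

Lab i's FOC: ∂u_i/∂x_i = α_i − x_i = 0, so x_i* = α_i.
NE contributions = (1, 1); X = 2.
W^NE = (Σα)·X − ½Σα_i² = 2² − ½·2 = 3.
Planner sets x_i = Σα_j = 2 for every i, so X^SO = 2·2 = 4.
W^SO = (Σα)·X^SO − ½·2·(Σα)² = (2/2)·2² = 4.
Deadweight loss = W^SO − W^NE = 1.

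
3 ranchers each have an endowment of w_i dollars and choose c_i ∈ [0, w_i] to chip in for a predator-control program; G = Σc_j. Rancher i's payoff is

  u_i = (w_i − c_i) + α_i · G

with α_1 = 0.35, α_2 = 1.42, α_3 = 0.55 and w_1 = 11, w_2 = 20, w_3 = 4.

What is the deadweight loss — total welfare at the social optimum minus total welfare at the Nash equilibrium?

∂u_i/∂c_i = α_i − 1, so rancher i contributes w_i if α_i > 1, else 0.
α_i > 1 for i ∈ {2}; NE contributions (0, 20, 0), G = 20.
W^NE = Σw_i − G^NE + (Σα_i)·G^NE = 35 + 1.32·20 = 61.4.
Planner: ∂(Σu_j)/∂c_i = Σα_j − 1 = 1.32 > 0, so everyone contributes w_i; G^SO = 35, W^SO = 35 + 1.32·35 = 81.2.
Deadweight loss = 19.8.

19.8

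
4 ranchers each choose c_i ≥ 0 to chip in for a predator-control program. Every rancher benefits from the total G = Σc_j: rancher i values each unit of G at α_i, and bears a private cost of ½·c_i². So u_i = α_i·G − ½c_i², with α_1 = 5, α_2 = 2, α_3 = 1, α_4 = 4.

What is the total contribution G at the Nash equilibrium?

12

Rancher i's FOC: ∂u_i/∂c_i = α_i − c_i = 0, so c_i* = α_i.
NE contributions = (5, 2, 1, 4); G = 12.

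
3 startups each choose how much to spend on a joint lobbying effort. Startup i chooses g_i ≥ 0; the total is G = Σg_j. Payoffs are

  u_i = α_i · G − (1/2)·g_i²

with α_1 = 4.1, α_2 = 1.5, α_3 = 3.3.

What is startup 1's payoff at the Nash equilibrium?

Startup i's FOC: ∂u_i/∂g_i = α_i − g_i = 0, so g_i* = α_i.
NE contributions = (4.1, 1.5, 3.3); G = 8.9.
u_1 = α_1·G − ½·(g_1)² = 4.1·8.9 − ½·4.1² = 28.085.

28.085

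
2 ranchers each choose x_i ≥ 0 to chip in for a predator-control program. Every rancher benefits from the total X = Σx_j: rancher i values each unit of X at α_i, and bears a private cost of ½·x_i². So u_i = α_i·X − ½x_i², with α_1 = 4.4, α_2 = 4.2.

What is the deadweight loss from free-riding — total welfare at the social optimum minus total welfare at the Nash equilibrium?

Rancher i's FOC: ∂u_i/∂x_i = α_i − x_i = 0, so x_i* = α_i.
NE contributions = (4.4, 4.2); X = 8.6.
W^NE = (Σα)·X − ½Σα_i² = 8.6² − ½·37 = 55.46.
Planner sets x_i = Σα_j = 8.6 for every i, so X^SO = 2·8.6 = 17.2.
W^SO = (Σα)·X^SO − ½·2·(Σα)² = (2/2)·8.6² = 73.96.
Deadweight loss = W^SO − W^NE = 18.5.

18.5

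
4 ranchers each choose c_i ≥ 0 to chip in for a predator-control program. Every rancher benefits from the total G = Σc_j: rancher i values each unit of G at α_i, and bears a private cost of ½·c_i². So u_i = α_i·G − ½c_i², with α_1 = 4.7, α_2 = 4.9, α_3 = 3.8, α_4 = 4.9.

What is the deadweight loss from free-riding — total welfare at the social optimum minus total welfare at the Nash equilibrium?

377.165

Rancher i's FOC: ∂u_i/∂c_i = α_i − c_i = 0, so c_i* = α_i.
NE contributions = (4.7, 4.9, 3.8, 4.9); G = 18.3.
W^NE = (Σα)·G − ½Σα_i² = 18.3² − ½·84.55 = 292.615.
Planner sets c_i = Σα_j = 18.3 for every i, so G^SO = 4·18.3 = 73.2.
W^SO = (Σα)·G^SO − ½·4·(Σα)² = (4/2)·18.3² = 669.78.
Deadweight loss = W^SO − W^NE = 377.165.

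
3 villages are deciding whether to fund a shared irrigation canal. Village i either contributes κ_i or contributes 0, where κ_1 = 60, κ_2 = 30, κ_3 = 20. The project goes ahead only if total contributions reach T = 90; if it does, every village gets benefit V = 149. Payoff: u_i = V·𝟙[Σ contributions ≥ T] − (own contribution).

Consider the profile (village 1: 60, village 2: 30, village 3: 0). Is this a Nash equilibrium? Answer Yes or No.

Total = 90 ≥ 90: provided.
Village 1 (pledges 60, payoff 89): dropping to 0 → total 30, payoff 0. No gain.
Village 2 (pledges 30, payoff 119): dropping to 0 → total 60, payoff 0. No gain.
Village 3 (pledges 0, payoff 149): pledging 20 → total 110, payoff 129. No gain.

Yes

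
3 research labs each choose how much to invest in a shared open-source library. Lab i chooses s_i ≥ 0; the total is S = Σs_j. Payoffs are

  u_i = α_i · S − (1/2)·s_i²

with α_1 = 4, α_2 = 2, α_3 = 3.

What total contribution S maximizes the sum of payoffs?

27

Planner FOC: ∂(Σu_j)/∂s_i = (Σα_j) − s_i = 0, so s_i^SO = Σα_j = 9 for every i; S^SO = 27.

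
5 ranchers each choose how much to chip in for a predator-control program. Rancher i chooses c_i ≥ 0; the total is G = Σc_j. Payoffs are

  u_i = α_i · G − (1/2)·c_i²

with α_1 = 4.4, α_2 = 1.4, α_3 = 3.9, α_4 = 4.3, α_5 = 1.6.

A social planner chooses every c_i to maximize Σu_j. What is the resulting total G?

78

Planner FOC: ∂(Σu_j)/∂c_i = (Σα_j) − c_i = 0, so c_i^SO = Σα_j = 15.6 for every i; G^SO = 78.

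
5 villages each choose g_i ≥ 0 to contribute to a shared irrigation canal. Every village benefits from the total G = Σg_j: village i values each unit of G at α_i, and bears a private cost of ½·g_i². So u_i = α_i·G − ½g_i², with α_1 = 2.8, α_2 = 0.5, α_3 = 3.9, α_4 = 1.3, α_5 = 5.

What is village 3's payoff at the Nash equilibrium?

45.045

Village i's FOC: ∂u_i/∂g_i = α_i − g_i = 0, so g_i* = α_i.
NE contributions = (2.8, 0.5, 3.9, 1.3, 5); G = 13.5.
u_3 = α_3·G − ½·(g_3)² = 3.9·13.5 − ½·3.9² = 45.045.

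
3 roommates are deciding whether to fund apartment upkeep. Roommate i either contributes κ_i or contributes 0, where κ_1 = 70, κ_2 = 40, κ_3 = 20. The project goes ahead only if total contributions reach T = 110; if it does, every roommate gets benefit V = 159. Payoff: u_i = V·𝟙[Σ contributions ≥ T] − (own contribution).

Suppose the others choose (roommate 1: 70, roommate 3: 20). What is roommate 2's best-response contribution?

Others' total = 90. Contributing 40 brings total to 130 ≥ 110: gain V − κ_2 = 119.
Best response: 40.

40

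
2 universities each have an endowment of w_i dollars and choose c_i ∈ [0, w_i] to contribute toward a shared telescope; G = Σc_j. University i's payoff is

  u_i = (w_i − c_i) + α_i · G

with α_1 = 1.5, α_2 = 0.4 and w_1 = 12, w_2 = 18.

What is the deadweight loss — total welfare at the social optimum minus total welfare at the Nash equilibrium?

∂u_i/∂c_i = α_i − 1, so university i contributes w_i if α_i > 1, else 0.
α_i > 1 for i ∈ {1}; NE contributions (12, 0), G = 12.
W^NE = Σw_i − G^NE + (Σα_i)·G^NE = 30 + 0.9·12 = 40.8.
Planner: ∂(Σu_j)/∂c_i = Σα_j − 1 = 0.9 > 0, so everyone contributes w_i; G^SO = 30, W^SO = 30 + 0.9·30 = 57.
Deadweight loss = 16.2.

16.2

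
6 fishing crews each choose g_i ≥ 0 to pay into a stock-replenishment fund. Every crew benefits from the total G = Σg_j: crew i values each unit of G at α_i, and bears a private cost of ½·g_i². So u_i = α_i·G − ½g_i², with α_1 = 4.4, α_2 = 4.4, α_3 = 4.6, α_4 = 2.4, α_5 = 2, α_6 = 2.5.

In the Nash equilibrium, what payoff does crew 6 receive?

Crew i's FOC: ∂u_i/∂g_i = α_i − g_i = 0, so g_i* = α_i.
NE contributions = (4.4, 4.4, 4.6, 2.4, 2, 2.5); G = 20.3.
u_6 = α_6·G − ½·(g_6)² = 2.5·20.3 − ½·2.5² = 47.625.

47.625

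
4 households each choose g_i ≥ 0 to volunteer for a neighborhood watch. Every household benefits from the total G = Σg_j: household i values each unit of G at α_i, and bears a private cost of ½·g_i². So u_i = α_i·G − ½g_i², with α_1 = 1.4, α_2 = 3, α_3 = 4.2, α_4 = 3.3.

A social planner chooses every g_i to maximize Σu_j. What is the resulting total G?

47.6

Planner FOC: ∂(Σu_j)/∂g_i = (Σα_j) − g_i = 0, so g_i^SO = Σα_j = 11.9 for every i; G^SO = 47.6.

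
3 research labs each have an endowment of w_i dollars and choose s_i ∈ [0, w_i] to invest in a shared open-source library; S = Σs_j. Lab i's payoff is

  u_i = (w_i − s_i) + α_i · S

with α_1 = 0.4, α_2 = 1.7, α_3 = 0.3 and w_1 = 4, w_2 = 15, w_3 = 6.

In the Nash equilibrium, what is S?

15

∂u_i/∂s_i = α_i − 1, so lab i contributes w_i if α_i > 1, else 0.
α_i > 1 for i ∈ {2}; NE contributions (0, 15, 0), S = 15.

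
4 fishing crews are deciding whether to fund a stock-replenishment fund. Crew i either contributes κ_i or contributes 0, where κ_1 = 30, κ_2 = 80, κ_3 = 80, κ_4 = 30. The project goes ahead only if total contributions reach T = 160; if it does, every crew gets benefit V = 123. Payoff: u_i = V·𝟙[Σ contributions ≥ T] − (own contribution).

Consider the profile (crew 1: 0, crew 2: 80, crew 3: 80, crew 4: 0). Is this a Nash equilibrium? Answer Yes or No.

Yes

Total = 160 ≥ 160: provided.
Crew 1 (pledges 0, payoff 123): pledging 30 → total 190, payoff 93. No gain.
Crew 2 (pledges 80, payoff 43): dropping to 0 → total 80, payoff 0. No gain.
Crew 3 (pledges 80, payoff 43): dropping to 0 → total 80, payoff 0. No gain.
Crew 4 (pledges 0, payoff 123): pledging 30 → total 190, payoff 93. No gain.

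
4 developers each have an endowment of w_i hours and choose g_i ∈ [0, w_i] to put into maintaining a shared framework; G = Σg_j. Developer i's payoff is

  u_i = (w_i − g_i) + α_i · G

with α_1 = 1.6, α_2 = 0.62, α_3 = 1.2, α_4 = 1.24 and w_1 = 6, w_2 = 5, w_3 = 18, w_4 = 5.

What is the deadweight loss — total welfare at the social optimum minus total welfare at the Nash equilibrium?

18.3

∂u_i/∂g_i = α_i − 1, so developer i contributes w_i if α_i > 1, else 0.
α_i > 1 for i ∈ {1, 3, 4}; NE contributions (6, 0, 18, 5), G = 29.
W^NE = Σw_i − G^NE + (Σα_i)·G^NE = 34 + 3.66·29 = 140.14.
Planner: ∂(Σu_j)/∂g_i = Σα_j − 1 = 3.66 > 0, so everyone contributes w_i; G^SO = 34, W^SO = 34 + 3.66·34 = 158.44.
Deadweight loss = 18.3.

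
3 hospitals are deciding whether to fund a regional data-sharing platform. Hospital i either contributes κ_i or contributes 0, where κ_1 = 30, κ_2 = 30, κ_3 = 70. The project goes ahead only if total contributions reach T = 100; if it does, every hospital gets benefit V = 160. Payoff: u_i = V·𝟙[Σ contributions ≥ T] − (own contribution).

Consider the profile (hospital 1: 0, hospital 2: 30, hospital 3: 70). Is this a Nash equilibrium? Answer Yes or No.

Total = 100 ≥ 100: provided.
Hospital 1 (pledges 0, payoff 160): pledging 30 → total 130, payoff 130. No gain.
Hospital 2 (pledges 30, payoff 130): dropping to 0 → total 70, payoff 0. No gain.
Hospital 3 (pledges 70, payoff 90): dropping to 0 → total 30, payoff 0. No gain.

Yes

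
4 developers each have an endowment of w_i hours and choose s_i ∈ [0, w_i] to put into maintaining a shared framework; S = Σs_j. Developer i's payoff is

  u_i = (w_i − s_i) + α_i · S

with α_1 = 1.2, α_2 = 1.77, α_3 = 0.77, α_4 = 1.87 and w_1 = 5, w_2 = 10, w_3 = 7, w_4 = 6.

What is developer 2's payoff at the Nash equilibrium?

37.17

∂u_i/∂s_i = α_i − 1, so developer i contributes w_i if α_i > 1, else 0.
α_i > 1 for i ∈ {1, 2, 4}; NE contributions (5, 10, 0, 6), S = 21.
u_2 = (10 − 10) + 1.77·21 = 37.17.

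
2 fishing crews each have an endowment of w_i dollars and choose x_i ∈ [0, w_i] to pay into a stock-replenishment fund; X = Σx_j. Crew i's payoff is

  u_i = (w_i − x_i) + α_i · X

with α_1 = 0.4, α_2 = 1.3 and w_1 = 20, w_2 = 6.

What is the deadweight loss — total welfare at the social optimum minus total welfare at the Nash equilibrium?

14

∂u_i/∂x_i = α_i − 1, so crew i contributes w_i if α_i > 1, else 0.
α_i > 1 for i ∈ {2}; NE contributions (0, 6), X = 6.
W^NE = Σw_i − X^NE + (Σα_i)·X^NE = 26 + 0.7·6 = 30.2.
Planner: ∂(Σu_j)/∂x_i = Σα_j − 1 = 0.7 > 0, so everyone contributes w_i; X^SO = 26, W^SO = 26 + 0.7·26 = 44.2.
Deadweight loss = 14.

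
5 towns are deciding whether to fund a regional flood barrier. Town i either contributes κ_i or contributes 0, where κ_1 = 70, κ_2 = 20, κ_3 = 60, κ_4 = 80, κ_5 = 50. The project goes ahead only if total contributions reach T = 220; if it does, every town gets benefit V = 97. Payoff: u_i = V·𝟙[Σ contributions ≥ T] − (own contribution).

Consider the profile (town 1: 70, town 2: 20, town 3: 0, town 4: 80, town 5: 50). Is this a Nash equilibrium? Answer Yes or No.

Yes

Total = 220 ≥ 220: provided.
Town 1 (pledges 70, payoff 27): dropping to 0 → total 150, payoff 0. No gain.
Town 2 (pledges 20, payoff 77): dropping to 0 → total 200, payoff 0. No gain.
Town 3 (pledges 0, payoff 97): pledging 60 → total 280, payoff 37. No gain.
Town 4 (pledges 80, payoff 17): dropping to 0 → total 140, payoff 0. No gain.
Town 5 (pledges 50, payoff 47): dropping to 0 → total 170, payoff 0. No gain.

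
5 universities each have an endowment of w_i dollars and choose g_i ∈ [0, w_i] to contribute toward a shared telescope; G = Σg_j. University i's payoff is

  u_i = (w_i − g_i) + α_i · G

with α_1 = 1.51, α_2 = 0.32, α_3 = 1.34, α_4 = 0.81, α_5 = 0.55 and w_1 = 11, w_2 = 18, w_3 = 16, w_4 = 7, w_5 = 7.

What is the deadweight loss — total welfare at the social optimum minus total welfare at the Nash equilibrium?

112.96

∂u_i/∂g_i = α_i − 1, so university i contributes w_i if α_i > 1, else 0.
α_i > 1 for i ∈ {1, 3}; NE contributions (11, 0, 16, 0, 0), G = 27.
W^NE = Σw_i − G^NE + (Σα_i)·G^NE = 59 + 3.53·27 = 154.31.
Planner: ∂(Σu_j)/∂g_i = Σα_j − 1 = 3.53 > 0, so everyone contributes w_i; G^SO = 59, W^SO = 59 + 3.53·59 = 267.27.
Deadweight loss = 112.96.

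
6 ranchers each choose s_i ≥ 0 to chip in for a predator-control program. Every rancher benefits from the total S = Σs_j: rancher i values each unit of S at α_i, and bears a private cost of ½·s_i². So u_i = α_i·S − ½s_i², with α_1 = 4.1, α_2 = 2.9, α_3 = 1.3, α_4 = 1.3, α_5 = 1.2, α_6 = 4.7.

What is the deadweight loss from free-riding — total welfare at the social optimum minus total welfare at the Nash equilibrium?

Rancher i's FOC: ∂u_i/∂s_i = α_i − s_i = 0, so s_i* = α_i.
NE contributions = (4.1, 2.9, 1.3, 1.3, 1.2, 4.7); S = 15.5.
W^NE = (Σα)·S − ½Σα_i² = 15.5² − ½·52.13 = 214.185.
Planner sets s_i = Σα_j = 15.5 for every i, so S^SO = 6·15.5 = 93.
W^SO = (Σα)·S^SO − ½·6·(Σα)² = (6/2)·15.5² = 720.75.
Deadweight loss = W^SO − W^NE = 506.565.

506.565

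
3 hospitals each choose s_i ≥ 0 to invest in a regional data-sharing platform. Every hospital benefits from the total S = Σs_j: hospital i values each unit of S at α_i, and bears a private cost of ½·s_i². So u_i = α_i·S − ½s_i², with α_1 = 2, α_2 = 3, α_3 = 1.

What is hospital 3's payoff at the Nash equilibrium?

Hospital i's FOC: ∂u_i/∂s_i = α_i − s_i = 0, so s_i* = α_i.
NE contributions = (2, 3, 1); S = 6.
u_3 = α_3·S − ½·(s_3)² = 1·6 − ½·1² = 5.5.

5.5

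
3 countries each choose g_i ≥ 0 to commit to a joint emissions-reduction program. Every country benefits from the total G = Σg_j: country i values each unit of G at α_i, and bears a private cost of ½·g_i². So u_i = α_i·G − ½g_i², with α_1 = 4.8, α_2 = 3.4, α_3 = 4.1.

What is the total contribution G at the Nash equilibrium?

Country i's FOC: ∂u_i/∂g_i = α_i − g_i = 0, so g_i* = α_i.
NE contributions = (4.8, 3.4, 4.1); G = 12.3.

12.3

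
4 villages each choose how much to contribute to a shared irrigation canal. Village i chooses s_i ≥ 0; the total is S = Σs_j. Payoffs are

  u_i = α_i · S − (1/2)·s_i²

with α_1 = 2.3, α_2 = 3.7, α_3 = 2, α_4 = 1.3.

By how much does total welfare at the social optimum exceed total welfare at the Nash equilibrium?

98.825

Village i's FOC: ∂u_i/∂s_i = α_i − s_i = 0, so s_i* = α_i.
NE contributions = (2.3, 3.7, 2, 1.3); S = 9.3.
W^NE = (Σα)·S − ½Σα_i² = 9.3² − ½·24.67 = 74.155.
Planner sets s_i = Σα_j = 9.3 for every i, so S^SO = 4·9.3 = 37.2.
W^SO = (Σα)·S^SO − ½·4·(Σα)² = (4/2)·9.3² = 172.98.
Deadweight loss = W^SO − W^NE = 98.825.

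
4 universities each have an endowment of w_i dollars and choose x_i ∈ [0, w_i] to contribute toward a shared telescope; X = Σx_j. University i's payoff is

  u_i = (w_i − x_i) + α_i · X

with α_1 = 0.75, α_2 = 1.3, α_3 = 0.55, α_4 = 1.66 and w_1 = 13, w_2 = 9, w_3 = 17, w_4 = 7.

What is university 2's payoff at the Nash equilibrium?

∂u_i/∂x_i = α_i − 1, so university i contributes w_i if α_i > 1, else 0.
α_i > 1 for i ∈ {2, 4}; NE contributions (0, 9, 0, 7), X = 16.
u_2 = (9 − 9) + 1.3·16 = 20.8.

20.8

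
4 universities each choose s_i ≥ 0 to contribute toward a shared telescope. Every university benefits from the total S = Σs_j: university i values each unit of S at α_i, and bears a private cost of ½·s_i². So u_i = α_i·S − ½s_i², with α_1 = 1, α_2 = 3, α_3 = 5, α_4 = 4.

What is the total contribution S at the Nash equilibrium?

13

University i's FOC: ∂u_i/∂s_i = α_i − s_i = 0, so s_i* = α_i.
NE contributions = (1, 3, 5, 4); S = 13.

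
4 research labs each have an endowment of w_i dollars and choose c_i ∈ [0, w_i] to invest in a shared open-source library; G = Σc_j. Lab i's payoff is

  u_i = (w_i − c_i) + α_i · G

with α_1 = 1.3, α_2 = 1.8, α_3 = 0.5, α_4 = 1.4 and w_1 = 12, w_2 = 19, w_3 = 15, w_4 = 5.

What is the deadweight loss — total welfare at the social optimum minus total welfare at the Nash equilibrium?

∂u_i/∂c_i = α_i − 1, so lab i contributes w_i if α_i > 1, else 0.
α_i > 1 for i ∈ {1, 2, 4}; NE contributions (12, 19, 0, 5), G = 36.
W^NE = Σw_i − G^NE + (Σα_i)·G^NE = 51 + 4·36 = 195.
Planner: ∂(Σu_j)/∂c_i = Σα_j − 1 = 4 > 0, so everyone contributes w_i; G^SO = 51, W^SO = 51 + 4·51 = 255.
Deadweight loss = 60.

60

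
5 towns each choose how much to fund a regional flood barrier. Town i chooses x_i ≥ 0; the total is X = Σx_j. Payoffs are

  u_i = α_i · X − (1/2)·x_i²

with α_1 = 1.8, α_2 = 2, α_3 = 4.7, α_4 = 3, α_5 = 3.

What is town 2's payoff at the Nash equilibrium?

Town i's FOC: ∂u_i/∂x_i = α_i − x_i = 0, so x_i* = α_i.
NE contributions = (1.8, 2, 4.7, 3, 3); X = 14.5.
u_2 = α_2·X − ½·(x_2)² = 2·14.5 − ½·2² = 27.

27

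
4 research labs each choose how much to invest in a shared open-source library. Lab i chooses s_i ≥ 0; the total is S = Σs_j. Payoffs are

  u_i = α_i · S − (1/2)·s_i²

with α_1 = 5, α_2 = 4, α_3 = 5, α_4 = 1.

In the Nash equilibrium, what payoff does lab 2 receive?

52

Lab i's FOC: ∂u_i/∂s_i = α_i − s_i = 0, so s_i* = α_i.
NE contributions = (5, 4, 5, 1); S = 15.
u_2 = α_2·S − ½·(s_2)² = 4·15 − ½·4² = 52.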